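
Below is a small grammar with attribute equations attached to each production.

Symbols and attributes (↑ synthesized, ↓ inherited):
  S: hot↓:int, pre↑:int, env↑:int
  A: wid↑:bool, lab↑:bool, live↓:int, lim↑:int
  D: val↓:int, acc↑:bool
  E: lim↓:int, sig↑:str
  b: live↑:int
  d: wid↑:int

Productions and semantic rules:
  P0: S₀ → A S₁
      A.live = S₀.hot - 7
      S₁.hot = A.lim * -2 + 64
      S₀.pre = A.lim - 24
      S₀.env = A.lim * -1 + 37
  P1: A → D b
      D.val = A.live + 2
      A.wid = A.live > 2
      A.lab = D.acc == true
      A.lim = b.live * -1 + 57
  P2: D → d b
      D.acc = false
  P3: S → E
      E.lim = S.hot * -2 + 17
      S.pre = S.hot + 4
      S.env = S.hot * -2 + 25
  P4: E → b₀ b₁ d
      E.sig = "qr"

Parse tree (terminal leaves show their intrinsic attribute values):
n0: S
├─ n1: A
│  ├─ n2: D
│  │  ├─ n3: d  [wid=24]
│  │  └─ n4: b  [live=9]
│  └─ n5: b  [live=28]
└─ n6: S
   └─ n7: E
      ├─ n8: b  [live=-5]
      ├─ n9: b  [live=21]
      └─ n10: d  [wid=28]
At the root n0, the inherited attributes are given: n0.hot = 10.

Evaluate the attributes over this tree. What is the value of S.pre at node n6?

1. n0.hot = 10  [given at root]
2. n1.live = 3  [S₀.hot - 7]
3. n2.val = 5  [A.live + 2]
4. n3.wid = 24  [terminal]
5. n4.live = 9  [terminal]
6. n2.acc = false  [false]
7. n5.live = 28  [terminal]
8. n1.wid = true  [A.live > 2]
9. n1.lab = false  [D.acc == true]
10. n1.lim = 29  [b.live * -1 + 57]
11. n6.hot = 6  [A.lim * -2 + 64]
12. n7.lim = 5  [S.hot * -2 + 17]
13. n8.live = -5  [terminal]
14. n9.live = 21  [terminal]
15. n10.wid = 28  [terminal]
16. n7.sig = "qr"  ["qr"]
17. n6.pre = 10  [S.hot + 4]
18. n6.env = 13  [S.hot * -2 + 25]
19. n0.pre = 5  [A.lim - 24]
20. n0.env = 8  [A.lim * -1 + 37]

10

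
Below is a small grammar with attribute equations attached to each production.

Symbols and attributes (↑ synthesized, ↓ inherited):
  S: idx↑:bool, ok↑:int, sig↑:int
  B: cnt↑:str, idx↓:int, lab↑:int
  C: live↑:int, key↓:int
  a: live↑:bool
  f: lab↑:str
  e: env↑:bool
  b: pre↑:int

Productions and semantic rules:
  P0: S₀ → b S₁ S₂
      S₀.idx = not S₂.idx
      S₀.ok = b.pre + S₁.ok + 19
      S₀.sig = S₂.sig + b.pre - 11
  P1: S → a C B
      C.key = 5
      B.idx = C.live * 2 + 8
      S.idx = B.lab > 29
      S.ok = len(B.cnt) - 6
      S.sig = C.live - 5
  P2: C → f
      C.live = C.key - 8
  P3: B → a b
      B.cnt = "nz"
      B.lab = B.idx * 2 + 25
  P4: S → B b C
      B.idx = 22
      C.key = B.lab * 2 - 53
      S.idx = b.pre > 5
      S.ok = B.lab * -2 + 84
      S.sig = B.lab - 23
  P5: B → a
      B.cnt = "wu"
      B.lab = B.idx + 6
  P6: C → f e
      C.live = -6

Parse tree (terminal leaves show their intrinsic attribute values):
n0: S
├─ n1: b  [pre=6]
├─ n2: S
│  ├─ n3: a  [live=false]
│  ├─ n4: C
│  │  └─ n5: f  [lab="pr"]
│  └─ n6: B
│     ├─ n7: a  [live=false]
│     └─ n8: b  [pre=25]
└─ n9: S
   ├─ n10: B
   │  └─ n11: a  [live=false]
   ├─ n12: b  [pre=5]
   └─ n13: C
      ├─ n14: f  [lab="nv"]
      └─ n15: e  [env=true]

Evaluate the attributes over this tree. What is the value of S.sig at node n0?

1. n1.pre = 6  [terminal]
2. n3.live = false  [terminal]
3. n4.key = 5  [5]
4. n5.lab = "pr"  [terminal]
5. n4.live = -3  [C.key - 8]
6. n6.idx = 2  [C.live * 2 + 8]
7. n7.live = false  [terminal]
8. n8.pre = 25  [terminal]
9. n6.cnt = "nz"  ["nz"]
10. n6.lab = 29  [B.idx * 2 + 25]
11. n2.idx = false  [B.lab > 29]
12. n2.ok = -4  [len(B.cnt) - 6]
13. n2.sig = -8  [C.live - 5]
14. n10.idx = 22  [22]
15. n11.live = false  [terminal]
16. n10.cnt = "wu"  ["wu"]
17. n10.lab = 28  [B.idx + 6]
18. n12.pre = 5  [terminal]
19. n13.key = 3  [B.lab * 2 - 53]
20. n14.lab = "nv"  [terminal]
21. n15.env = true  [terminal]
22. n13.live = -6  [-6]
23. n9.idx = false  [b.pre > 5]
24. n9.ok = 28  [B.lab * -2 + 84]
25. n9.sig = 5  [B.lab - 23]
26. n0.idx = true  [not S₂.idx]
27. n0.ok = 21  [b.pre + S₁.ok + 19]
28. n0.sig = 0  [S₂.sig + b.pre - 11]

0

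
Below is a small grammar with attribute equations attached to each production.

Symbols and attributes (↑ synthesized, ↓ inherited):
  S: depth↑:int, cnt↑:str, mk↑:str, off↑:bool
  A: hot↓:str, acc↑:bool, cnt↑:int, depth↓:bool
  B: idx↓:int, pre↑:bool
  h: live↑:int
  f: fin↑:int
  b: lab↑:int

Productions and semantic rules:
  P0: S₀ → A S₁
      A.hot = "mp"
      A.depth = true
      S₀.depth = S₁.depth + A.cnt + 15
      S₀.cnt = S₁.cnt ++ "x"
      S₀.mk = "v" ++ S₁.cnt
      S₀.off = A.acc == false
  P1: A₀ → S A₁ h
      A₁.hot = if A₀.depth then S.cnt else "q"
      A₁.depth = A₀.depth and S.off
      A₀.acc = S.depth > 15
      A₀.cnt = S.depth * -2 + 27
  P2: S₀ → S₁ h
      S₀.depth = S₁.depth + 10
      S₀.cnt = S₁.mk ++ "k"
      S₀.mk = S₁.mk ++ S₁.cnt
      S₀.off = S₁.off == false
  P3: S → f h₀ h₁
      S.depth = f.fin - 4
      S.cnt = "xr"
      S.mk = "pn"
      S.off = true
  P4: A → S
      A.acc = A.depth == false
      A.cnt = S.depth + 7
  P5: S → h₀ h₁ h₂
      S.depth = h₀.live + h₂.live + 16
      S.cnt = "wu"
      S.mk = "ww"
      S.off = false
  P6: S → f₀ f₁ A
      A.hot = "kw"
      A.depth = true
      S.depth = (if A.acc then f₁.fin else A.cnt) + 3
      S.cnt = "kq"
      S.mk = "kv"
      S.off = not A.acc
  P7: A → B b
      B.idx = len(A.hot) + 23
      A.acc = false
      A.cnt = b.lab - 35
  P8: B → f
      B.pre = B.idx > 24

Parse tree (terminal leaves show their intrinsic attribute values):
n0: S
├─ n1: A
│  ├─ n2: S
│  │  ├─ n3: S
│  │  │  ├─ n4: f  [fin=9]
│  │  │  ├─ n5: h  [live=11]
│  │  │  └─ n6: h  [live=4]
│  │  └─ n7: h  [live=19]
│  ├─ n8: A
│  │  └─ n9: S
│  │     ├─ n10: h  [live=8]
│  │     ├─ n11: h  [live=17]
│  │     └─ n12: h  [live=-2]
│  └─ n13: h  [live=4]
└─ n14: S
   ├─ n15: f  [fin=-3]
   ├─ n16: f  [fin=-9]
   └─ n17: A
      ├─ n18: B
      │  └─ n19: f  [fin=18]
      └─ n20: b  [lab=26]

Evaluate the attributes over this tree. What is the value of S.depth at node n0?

1. n1.hot = "mp"  ["mp"]
2. n1.depth = true  [true]
3. n4.fin = 9  [terminal]
4. n5.live = 11  [terminal]
5. n6.live = 4  [terminal]
6. n3.depth = 5  [f.fin - 4]
7. n3.cnt = "xr"  ["xr"]
8. n3.mk = "pn"  ["pn"]
9. n3.off = true  [true]
10. n7.live = 19  [terminal]
11. n2.depth = 15  [S₁.depth + 10]
12. n2.cnt = "pnk"  [S₁.mk ++ "k"]
13. n2.mk = "pnxr"  [S₁.mk ++ S₁.cnt]
14. n2.off = false  [S₁.off == false]
15. n8.hot = "pnk"  [if A₀.depth then S.cnt else "q"]
16. n8.depth = false  [A₀.depth and S.off]
17. n10.live = 8  [terminal]
18. n11.live = 17  [terminal]
19. n12.live = -2  [terminal]
20. n9.depth = 22  [h₀.live + h₂.live + 16]
21. n9.cnt = "wu"  ["wu"]
22. n9.mk = "ww"  ["ww"]
23. n9.off = false  [false]
24. n8.acc = true  [A.depth == false]
25. n8.cnt = 29  [S.depth + 7]
26. n13.live = 4  [terminal]
27. n1.acc = false  [S.depth > 15]
28. n1.cnt = -3  [S.depth * -2 + 27]
29. n15.fin = -3  [terminal]
30. n16.fin = -9  [terminal]
31. n17.hot = "kw"  ["kw"]
32. n17.depth = true  [true]
33. n18.idx = 25  [len(A.hot) + 23]
34. n19.fin = 18  [terminal]
35. n18.pre = true  [B.idx > 24]
36. n20.lab = 26  [terminal]
37. n17.acc = false  [false]
38. n17.cnt = -9  [b.lab - 35]
39. n14.depth = -6  [(if A.acc then f₁.fin else A.cnt) + 3]
40. n14.cnt = "kq"  ["kq"]
41. n14.mk = "kv"  ["kv"]
42. n14.off = true  [not A.acc]
43. n0.depth = 6  [S₁.depth + A.cnt + 15]
44. n0.cnt = "kqx"  [S₁.cnt ++ "x"]
45. n0.mk = "vkq"  ["v" ++ S₁.cnt]
46. n0.off = true  [A.acc == false]

6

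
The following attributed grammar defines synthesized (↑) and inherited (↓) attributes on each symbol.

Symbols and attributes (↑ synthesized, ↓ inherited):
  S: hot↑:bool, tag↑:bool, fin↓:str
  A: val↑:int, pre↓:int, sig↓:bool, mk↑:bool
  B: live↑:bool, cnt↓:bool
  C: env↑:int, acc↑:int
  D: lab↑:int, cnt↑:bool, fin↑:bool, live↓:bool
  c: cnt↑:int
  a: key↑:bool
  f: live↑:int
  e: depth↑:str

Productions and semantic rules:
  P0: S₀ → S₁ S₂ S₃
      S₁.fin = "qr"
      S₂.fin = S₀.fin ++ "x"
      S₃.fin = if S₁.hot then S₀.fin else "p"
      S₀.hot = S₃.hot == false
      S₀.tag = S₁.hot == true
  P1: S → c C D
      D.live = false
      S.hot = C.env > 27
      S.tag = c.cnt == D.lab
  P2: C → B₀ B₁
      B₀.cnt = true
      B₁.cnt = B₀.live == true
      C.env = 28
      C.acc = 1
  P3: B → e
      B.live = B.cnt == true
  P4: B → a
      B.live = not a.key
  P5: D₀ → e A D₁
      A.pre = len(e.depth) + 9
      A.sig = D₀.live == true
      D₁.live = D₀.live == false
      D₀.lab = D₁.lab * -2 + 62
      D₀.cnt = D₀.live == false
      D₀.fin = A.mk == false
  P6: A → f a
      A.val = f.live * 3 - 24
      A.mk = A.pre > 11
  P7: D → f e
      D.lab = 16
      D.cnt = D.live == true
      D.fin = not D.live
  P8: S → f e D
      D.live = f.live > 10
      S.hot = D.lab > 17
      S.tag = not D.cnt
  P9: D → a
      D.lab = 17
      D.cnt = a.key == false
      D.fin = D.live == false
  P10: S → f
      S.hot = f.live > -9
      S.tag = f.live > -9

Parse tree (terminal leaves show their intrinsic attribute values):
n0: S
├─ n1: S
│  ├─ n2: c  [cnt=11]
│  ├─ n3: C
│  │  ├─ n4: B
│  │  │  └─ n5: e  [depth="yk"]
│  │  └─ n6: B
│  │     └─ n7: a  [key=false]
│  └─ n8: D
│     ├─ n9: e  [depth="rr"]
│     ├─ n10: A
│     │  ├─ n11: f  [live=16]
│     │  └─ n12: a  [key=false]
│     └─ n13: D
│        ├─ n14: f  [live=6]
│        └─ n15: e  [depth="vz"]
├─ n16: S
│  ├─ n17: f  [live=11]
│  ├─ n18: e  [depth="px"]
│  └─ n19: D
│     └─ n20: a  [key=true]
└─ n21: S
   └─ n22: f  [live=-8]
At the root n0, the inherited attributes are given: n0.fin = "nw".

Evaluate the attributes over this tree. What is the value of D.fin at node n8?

1. n0.fin = "nw"  [given at root]
2. n1.fin = "qr"  ["qr"]
3. n2.cnt = 11  [terminal]
4. n4.cnt = true  [true]
5. n5.depth = "yk"  [terminal]
6. n4.live = true  [B.cnt == true]
7. n6.cnt = true  [B₀.live == true]
8. n7.key = false  [terminal]
9. n6.live = true  [not a.key]
10. n3.env = 28  [28]
11. n3.acc = 1  [1]
12. n8.live = false  [false]
13. n9.depth = "rr"  [terminal]
14. n10.pre = 11  [len(e.depth) + 9]
15. n10.sig = false  [D₀.live == true]
16. n11.live = 16  [terminal]
17. n12.key = false  [terminal]
18. n10.val = 24  [f.live * 3 - 24]
19. n10.mk = false  [A.pre > 11]
20. n13.live = true  [D₀.live == false]
21. n14.live = 6  [terminal]
22. n15.depth = "vz"  [terminal]
23. n13.lab = 16  [16]
24. n13.cnt = true  [D.live == true]
25. n13.fin = false  [not D.live]
26. n8.lab = 30  [D₁.lab * -2 + 62]
27. n8.cnt = true  [D₀.live == false]
28. n8.fin = true  [A.mk == false]
29. n1.hot = true  [C.env > 27]
30. n1.tag = false  [c.cnt == D.lab]
31. n16.fin = "nwx"  [S₀.fin ++ "x"]
32. n17.live = 11  [terminal]
33. n18.depth = "px"  [terminal]
34. n19.live = true  [f.live > 10]
35. n20.key = true  [terminal]
36. n19.lab = 17  [17]
37. n19.cnt = false  [a.key == false]
38. n19.fin = false  [D.live == false]
39. n16.hot = false  [D.lab > 17]
40. n16.tag = true  [not D.cnt]
41. n21.fin = "nw"  [if S₁.hot then S₀.fin else "p"]
42. n22.live = -8  [terminal]
43. n21.hot = true  [f.live > -9]
44. n21.tag = true  [f.live > -9]
45. n0.hot = false  [S₃.hot == false]
46. n0.tag = true  [S₁.hot == true]

true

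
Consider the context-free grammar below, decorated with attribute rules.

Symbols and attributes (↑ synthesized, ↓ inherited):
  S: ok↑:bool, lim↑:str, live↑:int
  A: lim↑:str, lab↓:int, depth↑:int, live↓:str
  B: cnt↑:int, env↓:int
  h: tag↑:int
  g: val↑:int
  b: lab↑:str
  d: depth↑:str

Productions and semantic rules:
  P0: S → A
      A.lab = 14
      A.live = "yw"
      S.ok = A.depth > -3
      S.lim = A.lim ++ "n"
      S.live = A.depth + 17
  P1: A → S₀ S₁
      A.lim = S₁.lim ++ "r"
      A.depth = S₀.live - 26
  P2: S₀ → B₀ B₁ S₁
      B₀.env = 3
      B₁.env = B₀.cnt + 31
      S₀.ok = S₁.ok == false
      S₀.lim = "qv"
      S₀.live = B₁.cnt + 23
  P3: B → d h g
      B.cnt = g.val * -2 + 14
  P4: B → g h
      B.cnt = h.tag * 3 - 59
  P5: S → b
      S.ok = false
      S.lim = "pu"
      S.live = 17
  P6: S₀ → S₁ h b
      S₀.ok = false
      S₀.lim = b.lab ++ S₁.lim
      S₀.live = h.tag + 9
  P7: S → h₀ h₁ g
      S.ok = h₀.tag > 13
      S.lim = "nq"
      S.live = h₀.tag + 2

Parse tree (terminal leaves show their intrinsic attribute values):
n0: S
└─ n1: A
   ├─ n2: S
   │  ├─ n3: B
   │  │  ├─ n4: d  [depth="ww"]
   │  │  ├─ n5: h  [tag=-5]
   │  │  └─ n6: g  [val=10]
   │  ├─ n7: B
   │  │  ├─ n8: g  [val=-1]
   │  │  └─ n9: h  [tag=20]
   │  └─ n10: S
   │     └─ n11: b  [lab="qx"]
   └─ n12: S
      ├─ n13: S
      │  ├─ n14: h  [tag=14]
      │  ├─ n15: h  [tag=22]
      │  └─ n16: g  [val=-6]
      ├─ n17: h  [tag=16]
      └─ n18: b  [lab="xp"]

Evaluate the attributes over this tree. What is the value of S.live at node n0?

1. n1.lab = 14  [14]
2. n1.live = "yw"  ["yw"]
3. n3.env = 3  [3]
4. n4.depth = "ww"  [terminal]
5. n5.tag = -5  [terminal]
6. n6.val = 10  [terminal]
7. n3.cnt = -6  [g.val * -2 + 14]
8. n7.env = 25  [B₀.cnt + 31]
9. n8.val = -1  [terminal]
10. n9.tag = 20  [terminal]
11. n7.cnt = 1  [h.tag * 3 - 59]
12. n11.lab = "qx"  [terminal]
13. n10.ok = false  [false]
14. n10.lim = "pu"  ["pu"]
15. n10.live = 17  [17]
16. n2.ok = true  [S₁.ok == false]
17. n2.lim = "qv"  ["qv"]
18. n2.live = 24  [B₁.cnt + 23]
19. n14.tag = 14  [terminal]
20. n15.tag = 22  [terminal]
21. n16.val = -6  [terminal]
22. n13.ok = true  [h₀.tag > 13]
23. n13.lim = "nq"  ["nq"]
24. n13.live = 16  [h₀.tag + 2]
25. n17.tag = 16  [terminal]
26. n18.lab = "xp"  [terminal]
27. n12.ok = false  [false]
28. n12.lim = "xpnq"  [b.lab ++ S₁.lim]
29. n12.live = 25  [h.tag + 9]
30. n1.lim = "xpnqr"  [S₁.lim ++ "r"]
31. n1.depth = -2  [S₀.live - 26]
32. n0.ok = true  [A.depth > -3]
33. n0.lim = "xpnqrn"  [A.lim ++ "n"]
34. n0.live = 15  [A.depth + 17]

15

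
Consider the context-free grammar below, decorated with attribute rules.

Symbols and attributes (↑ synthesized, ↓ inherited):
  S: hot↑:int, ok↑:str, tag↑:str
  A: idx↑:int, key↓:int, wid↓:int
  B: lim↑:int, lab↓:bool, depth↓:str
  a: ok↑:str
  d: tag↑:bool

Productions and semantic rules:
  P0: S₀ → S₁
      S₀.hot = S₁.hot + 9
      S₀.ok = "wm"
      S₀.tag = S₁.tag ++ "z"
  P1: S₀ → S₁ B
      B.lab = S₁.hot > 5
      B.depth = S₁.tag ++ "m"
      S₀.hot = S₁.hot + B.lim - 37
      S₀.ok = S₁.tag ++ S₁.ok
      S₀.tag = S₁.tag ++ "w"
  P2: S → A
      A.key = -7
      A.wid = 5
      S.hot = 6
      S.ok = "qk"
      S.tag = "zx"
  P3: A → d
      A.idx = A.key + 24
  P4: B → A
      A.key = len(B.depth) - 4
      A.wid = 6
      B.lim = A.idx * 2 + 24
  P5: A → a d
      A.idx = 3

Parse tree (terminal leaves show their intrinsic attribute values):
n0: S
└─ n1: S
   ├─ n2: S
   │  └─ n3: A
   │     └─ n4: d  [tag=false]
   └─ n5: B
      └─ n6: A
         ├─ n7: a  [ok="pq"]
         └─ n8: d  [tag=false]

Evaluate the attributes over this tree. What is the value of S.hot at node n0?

1. n3.key = -7  [-7]
2. n3.wid = 5  [5]
3. n4.tag = false  [terminal]
4. n3.idx = 17  [A.key + 24]
5. n2.hot = 6  [6]
6. n2.ok = "qk"  ["qk"]
7. n2.tag = "zx"  ["zx"]
8. n5.lab = true  [S₁.hot > 5]
9. n5.depth = "zxm"  [S₁.tag ++ "m"]
10. n6.key = -1  [len(B.depth) - 4]
11. n6.wid = 6  [6]
12. n7.ok = "pq"  [terminal]
13. n8.tag = false  [terminal]
14. n6.idx = 3  [3]
15. n5.lim = 30  [A.idx * 2 + 24]
16. n1.hot = -1  [S₁.hot + B.lim - 37]
17. n1.ok = "zxqk"  [S₁.tag ++ S₁.ok]
18. n1.tag = "zxw"  [S₁.tag ++ "w"]
19. n0.hot = 8  [S₁.hot + 9]
20. n0.ok = "wm"  ["wm"]
21. n0.tag = "zxwz"  [S₁.tag ++ "z"]

8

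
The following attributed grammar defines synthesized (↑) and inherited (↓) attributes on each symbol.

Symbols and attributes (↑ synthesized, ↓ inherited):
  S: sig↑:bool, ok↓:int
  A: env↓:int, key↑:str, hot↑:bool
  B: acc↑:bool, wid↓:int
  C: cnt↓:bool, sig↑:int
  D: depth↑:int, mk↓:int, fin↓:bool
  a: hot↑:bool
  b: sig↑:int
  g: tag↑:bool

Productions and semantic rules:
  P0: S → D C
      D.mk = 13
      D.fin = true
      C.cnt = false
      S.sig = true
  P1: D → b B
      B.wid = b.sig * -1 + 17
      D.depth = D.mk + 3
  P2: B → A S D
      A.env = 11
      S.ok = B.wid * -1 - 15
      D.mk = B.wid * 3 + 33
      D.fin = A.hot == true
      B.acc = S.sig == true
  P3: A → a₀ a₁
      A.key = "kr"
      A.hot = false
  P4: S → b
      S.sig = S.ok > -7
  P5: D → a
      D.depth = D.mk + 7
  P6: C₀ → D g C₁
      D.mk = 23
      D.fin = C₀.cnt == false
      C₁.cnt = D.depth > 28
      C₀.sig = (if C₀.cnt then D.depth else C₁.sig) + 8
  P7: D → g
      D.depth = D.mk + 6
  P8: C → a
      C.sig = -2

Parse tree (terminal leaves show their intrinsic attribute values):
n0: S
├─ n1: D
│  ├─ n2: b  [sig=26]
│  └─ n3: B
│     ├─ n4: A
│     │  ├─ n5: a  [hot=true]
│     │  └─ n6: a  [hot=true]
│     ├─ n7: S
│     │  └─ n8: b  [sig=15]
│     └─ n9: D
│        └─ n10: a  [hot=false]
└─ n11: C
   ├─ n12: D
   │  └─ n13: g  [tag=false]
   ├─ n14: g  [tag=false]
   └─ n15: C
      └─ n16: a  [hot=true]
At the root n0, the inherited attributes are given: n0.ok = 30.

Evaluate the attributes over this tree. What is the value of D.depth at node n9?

1. n0.ok = 30  [given at root]
2. n1.mk = 13  [13]
3. n1.fin = true  [true]
4. n2.sig = 26  [terminal]
5. n3.wid = -9  [b.sig * -1 + 17]
6. n4.env = 11  [11]
7. n5.hot = true  [terminal]
8. n6.hot = true  [terminal]
9. n4.key = "kr"  ["kr"]
10. n4.hot = false  [false]
11. n7.ok = -6  [B.wid * -1 - 15]
12. n8.sig = 15  [terminal]
13. n7.sig = true  [S.ok > -7]
14. n9.mk = 6  [B.wid * 3 + 33]
15. n9.fin = false  [A.hot == true]
16. n10.hot = false  [terminal]
17. n9.depth = 13  [D.mk + 7]
18. n3.acc = true  [S.sig == true]
19. n1.depth = 16  [D.mk + 3]
20. n11.cnt = false  [false]
21. n12.mk = 23  [23]
22. n12.fin = true  [C₀.cnt == false]
23. n13.tag = false  [terminal]
24. n12.depth = 29  [D.mk + 6]
25. n14.tag = false  [terminal]
26. n15.cnt = true  [D.depth > 28]
27. n16.hot = true  [terminal]
28. n15.sig = -2  [-2]
29. n11.sig = 6  [(if C₀.cnt then D.depth else C₁.sig) + 8]
30. n0.sig = true  [true]

13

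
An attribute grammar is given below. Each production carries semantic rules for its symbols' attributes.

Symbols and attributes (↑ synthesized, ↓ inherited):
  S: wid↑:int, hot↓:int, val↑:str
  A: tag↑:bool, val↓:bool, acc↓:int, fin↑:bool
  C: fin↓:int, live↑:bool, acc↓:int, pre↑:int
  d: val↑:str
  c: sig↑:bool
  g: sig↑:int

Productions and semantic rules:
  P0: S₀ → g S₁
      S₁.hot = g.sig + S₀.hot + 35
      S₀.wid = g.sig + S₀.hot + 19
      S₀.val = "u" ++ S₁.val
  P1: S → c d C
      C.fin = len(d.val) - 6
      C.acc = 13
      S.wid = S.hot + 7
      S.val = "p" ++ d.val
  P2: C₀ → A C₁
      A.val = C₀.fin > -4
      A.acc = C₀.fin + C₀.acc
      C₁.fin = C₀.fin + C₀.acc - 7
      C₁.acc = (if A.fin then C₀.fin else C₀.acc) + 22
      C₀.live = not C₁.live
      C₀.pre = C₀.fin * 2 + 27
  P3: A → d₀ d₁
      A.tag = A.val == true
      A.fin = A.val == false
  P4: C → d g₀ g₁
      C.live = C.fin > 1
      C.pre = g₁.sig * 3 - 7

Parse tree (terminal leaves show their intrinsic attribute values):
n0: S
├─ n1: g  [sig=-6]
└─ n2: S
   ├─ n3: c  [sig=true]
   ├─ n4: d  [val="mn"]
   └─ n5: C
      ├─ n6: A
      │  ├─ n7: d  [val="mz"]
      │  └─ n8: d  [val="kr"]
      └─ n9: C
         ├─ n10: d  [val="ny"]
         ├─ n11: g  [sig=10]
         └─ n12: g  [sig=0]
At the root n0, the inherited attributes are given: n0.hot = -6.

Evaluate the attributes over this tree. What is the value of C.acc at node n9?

1. n0.hot = -6  [given at root]
2. n1.sig = -6  [terminal]
3. n2.hot = 23  [g.sig + S₀.hot + 35]
4. n3.sig = true  [terminal]
5. n4.val = "mn"  [terminal]
6. n5.fin = -4  [len(d.val) - 6]
7. n5.acc = 13  [13]
8. n6.val = false  [C₀.fin > -4]
9. n6.acc = 9  [C₀.fin + C₀.acc]
10. n7.val = "mz"  [terminal]
11. n8.val = "kr"  [terminal]
12. n6.tag = false  [A.val == true]
13. n6.fin = true  [A.val == false]
14. n9.fin = 2  [C₀.fin + C₀.acc - 7]
15. n9.acc = 18  [(if A.fin then C₀.fin else C₀.acc) + 22]
16. n10.val = "ny"  [terminal]
17. n11.sig = 10  [terminal]
18. n12.sig = 0  [terminal]
19. n9.live = true  [C.fin > 1]
20. n9.pre = -7  [g₁.sig * 3 - 7]
21. n5.live = false  [not C₁.live]
22. n5.pre = 19  [C₀.fin * 2 + 27]
23. n2.wid = 30  [S.hot + 7]
24. n2.val = "pmn"  ["p" ++ d.val]
25. n0.wid = 7  [g.sig + S₀.hot + 19]
26. n0.val = "upmn"  ["u" ++ S₁.val]

18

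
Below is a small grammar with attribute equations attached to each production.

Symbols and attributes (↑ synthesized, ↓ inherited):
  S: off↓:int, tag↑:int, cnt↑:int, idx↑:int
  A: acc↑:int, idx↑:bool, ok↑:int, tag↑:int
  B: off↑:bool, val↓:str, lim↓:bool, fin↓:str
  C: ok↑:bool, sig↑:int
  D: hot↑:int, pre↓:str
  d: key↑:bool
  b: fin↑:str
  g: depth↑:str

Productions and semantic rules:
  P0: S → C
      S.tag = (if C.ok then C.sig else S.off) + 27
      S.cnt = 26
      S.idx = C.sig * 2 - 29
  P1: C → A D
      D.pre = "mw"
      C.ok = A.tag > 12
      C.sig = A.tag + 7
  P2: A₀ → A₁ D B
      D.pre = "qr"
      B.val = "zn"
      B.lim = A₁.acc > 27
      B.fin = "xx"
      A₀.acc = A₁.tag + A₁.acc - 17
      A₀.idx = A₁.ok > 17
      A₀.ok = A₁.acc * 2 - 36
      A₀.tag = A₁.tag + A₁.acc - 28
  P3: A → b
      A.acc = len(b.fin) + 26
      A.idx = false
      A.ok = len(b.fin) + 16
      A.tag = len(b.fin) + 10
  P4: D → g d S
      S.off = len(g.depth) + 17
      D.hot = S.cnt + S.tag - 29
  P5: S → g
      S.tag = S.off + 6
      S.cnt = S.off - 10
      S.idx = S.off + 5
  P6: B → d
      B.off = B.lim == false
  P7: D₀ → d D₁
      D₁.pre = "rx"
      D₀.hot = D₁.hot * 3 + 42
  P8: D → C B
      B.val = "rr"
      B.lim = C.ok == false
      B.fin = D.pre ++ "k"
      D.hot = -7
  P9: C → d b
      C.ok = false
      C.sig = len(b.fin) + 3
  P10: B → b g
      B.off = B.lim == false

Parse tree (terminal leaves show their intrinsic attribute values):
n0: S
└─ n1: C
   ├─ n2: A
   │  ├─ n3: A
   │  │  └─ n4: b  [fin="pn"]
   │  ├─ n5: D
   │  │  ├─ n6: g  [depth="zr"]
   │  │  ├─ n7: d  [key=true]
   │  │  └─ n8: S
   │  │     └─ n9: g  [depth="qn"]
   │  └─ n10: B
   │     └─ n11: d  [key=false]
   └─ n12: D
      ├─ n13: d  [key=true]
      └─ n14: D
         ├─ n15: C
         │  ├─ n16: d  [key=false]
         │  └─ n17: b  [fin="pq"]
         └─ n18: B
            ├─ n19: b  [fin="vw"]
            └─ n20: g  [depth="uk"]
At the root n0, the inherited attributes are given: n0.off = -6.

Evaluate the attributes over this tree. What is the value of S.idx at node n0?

1. n0.off = -6  [given at root]
2. n4.fin = "pn"  [terminal]
3. n3.acc = 28  [len(b.fin) + 26]
4. n3.idx = false  [false]
5. n3.ok = 18  [len(b.fin) + 16]
6. n3.tag = 12  [len(b.fin) + 10]
7. n5.pre = "qr"  ["qr"]
8. n6.depth = "zr"  [terminal]
9. n7.key = true  [terminal]
10. n8.off = 19  [len(g.depth) + 17]
11. n9.depth = "qn"  [terminal]
12. n8.tag = 25  [S.off + 6]
13. n8.cnt = 9  [S.off - 10]
14. n8.idx = 24  [S.off + 5]
15. n5.hot = 5  [S.cnt + S.tag - 29]
16. n10.val = "zn"  ["zn"]
17. n10.lim = true  [A₁.acc > 27]
18. n10.fin = "xx"  ["xx"]
19. n11.key = false  [terminal]
20. n10.off = false  [B.lim == false]
21. n2.acc = 23  [A₁.tag + A₁.acc - 17]
22. n2.idx = true  [A₁.ok > 17]
23. n2.ok = 20  [A₁.acc * 2 - 36]
24. n2.tag = 12  [A₁.tag + A₁.acc - 28]
25. n12.pre = "mw"  ["mw"]
26. n13.key = true  [terminal]
27. n14.pre = "rx"  ["rx"]
28. n16.key = false  [terminal]
29. n17.fin = "pq"  [terminal]
30. n15.ok = false  [false]
31. n15.sig = 5  [len(b.fin) + 3]
32. n18.val = "rr"  ["rr"]
33. n18.lim = true  [C.ok == false]
34. n18.fin = "rxk"  [D.pre ++ "k"]
35. n19.fin = "vw"  [terminal]
36. n20.depth = "uk"  [terminal]
37. n18.off = false  [B.lim == false]
38. n14.hot = -7  [-7]
39. n12.hot = 21  [D₁.hot * 3 + 42]
40. n1.ok = false  [A.tag > 12]
41. n1.sig = 19  [A.tag + 7]
42. n0.tag = 21  [(if C.ok then C.sig else S.off) + 27]
43. n0.cnt = 26  [26]
44. n0.idx = 9  [C.sig * 2 - 29]

9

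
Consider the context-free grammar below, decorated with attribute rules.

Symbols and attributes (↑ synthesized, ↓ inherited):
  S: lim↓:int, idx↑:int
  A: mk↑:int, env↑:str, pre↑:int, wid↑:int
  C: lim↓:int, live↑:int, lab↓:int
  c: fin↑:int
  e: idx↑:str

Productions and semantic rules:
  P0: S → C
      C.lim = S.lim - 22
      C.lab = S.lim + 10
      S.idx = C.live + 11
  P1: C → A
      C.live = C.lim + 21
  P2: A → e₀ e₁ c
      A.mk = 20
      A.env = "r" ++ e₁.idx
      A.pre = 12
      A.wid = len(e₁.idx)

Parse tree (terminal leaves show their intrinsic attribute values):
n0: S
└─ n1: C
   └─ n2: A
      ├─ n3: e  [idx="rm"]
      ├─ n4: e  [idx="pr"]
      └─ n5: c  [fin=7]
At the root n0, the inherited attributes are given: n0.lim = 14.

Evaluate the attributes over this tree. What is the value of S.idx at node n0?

1. n0.lim = 14  [given at root]
2. n1.lim = -8  [S.lim - 22]
3. n1.lab = 24  [S.lim + 10]
4. n3.idx = "rm"  [terminal]
5. n4.idx = "pr"  [terminal]
6. n5.fin = 7  [terminal]
7. n2.mk = 20  [20]
8. n2.env = "rpr"  ["r" ++ e₁.idx]
9. n2.pre = 12  [12]
10. n2.wid = 2  [len(e₁.idx)]
11. n1.live = 13  [C.lim + 21]
12. n0.idx = 24  [C.live + 11]

24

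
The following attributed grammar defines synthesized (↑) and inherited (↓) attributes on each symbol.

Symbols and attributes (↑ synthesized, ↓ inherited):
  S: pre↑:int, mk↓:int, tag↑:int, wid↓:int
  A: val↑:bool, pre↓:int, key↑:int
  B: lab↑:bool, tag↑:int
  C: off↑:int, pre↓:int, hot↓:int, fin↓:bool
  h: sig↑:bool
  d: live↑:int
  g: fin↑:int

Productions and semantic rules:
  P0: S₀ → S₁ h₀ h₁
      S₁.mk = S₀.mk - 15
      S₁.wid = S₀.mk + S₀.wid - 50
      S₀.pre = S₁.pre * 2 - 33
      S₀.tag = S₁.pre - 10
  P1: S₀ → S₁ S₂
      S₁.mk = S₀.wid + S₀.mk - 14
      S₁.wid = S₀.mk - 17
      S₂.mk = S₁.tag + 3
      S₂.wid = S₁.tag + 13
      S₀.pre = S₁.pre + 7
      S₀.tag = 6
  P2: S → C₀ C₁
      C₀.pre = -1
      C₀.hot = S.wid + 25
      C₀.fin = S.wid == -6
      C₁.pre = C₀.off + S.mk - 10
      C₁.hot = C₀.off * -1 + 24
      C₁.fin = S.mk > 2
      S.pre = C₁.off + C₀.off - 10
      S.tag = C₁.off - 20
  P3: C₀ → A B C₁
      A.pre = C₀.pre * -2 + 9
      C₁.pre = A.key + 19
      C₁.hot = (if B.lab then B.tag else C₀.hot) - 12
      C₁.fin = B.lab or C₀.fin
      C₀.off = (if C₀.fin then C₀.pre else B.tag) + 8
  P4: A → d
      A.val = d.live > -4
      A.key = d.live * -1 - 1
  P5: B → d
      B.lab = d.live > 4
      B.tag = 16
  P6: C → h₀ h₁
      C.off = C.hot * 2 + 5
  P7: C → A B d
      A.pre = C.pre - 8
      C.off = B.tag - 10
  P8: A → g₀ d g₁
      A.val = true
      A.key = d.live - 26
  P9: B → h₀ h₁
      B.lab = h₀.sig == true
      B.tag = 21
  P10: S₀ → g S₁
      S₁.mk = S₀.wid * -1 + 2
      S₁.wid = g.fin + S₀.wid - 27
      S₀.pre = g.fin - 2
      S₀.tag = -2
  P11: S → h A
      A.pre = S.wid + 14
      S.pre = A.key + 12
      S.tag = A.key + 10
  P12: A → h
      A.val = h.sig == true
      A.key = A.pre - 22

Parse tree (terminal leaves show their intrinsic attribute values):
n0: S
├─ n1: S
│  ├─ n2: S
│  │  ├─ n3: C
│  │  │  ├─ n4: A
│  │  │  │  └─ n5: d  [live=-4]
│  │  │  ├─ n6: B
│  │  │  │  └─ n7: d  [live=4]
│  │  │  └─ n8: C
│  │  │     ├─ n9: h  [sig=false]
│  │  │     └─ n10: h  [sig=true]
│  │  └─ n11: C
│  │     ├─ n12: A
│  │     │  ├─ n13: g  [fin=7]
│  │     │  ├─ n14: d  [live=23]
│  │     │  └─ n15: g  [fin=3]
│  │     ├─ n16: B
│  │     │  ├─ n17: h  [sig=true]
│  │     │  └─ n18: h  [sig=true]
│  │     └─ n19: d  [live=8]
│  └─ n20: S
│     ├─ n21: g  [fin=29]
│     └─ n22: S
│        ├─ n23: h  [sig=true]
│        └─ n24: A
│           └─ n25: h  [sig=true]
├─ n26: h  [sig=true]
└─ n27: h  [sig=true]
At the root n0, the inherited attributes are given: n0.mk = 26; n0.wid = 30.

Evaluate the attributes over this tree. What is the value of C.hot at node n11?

17

1. n0.mk = 26  [given at root]
2. n0.wid = 30  [given at root]
3. n1.mk = 11  [S₀.mk - 15]
4. n1.wid = 6  [S₀.mk + S₀.wid - 50]
5. n2.mk = 3  [S₀.wid + S₀.mk - 14]
6. n2.wid = -6  [S₀.mk - 17]
7. n3.pre = -1  [-1]
8. n3.hot = 19  [S.wid + 25]
9. n3.fin = true  [S.wid == -6]
10. n4.pre = 11  [C₀.pre * -2 + 9]
11. n5.live = -4  [terminal]
12. n4.val = false  [d.live > -4]
13. n4.key = 3  [d.live * -1 - 1]
14. n7.live = 4  [terminal]
15. n6.lab = false  [d.live > 4]
16. n6.tag = 16  [16]
17. n8.pre = 22  [A.key + 19]
18. n8.hot = 7  [(if B.lab then B.tag else C₀.hot) - 12]
19. n8.fin = true  [B.lab or C₀.fin]
20. n9.sig = false  [terminal]
21. n10.sig = true  [terminal]
22. n8.off = 19  [C.hot * 2 + 5]
23. n3.off = 7  [(if C₀.fin then C₀.pre else B.tag) + 8]
24. n11.pre = 0  [C₀.off + S.mk - 10]
25. n11.hot = 17  [C₀.off * -1 + 24]
26. n11.fin = true  [S.mk > 2]
27. n12.pre = -8  [C.pre - 8]
28. n13.fin = 7  [terminal]
29. n14.live = 23  [terminal]
30. n15.fin = 3  [terminal]
31. n12.val = true  [true]
32. n12.key = -3  [d.live - 26]
33. n17.sig = true  [terminal]
34. n18.sig = true  [terminal]
35. n16.lab = true  [h₀.sig == true]
36. n16.tag = 21  [21]
37. n19.live = 8  [terminal]
38. n11.off = 11  [B.tag - 10]
39. n2.pre = 8  [C₁.off + C₀.off - 10]
40. n2.tag = -9  [C₁.off - 20]
41. n20.mk = -6  [S₁.tag + 3]
42. n20.wid = 4  [S₁.tag + 13]
43. n21.fin = 29  [terminal]
44. n22.mk = -2  [S₀.wid * -1 + 2]
45. n22.wid = 6  [g.fin + S₀.wid - 27]
46. n23.sig = true  [terminal]
47. n24.pre = 20  [S.wid + 14]
48. n25.sig = true  [terminal]
49. n24.val = true  [h.sig == true]
50. n24.key = -2  [A.pre - 22]
51. n22.pre = 10  [A.key + 12]
52. n22.tag = 8  [A.key + 10]
53. n20.pre = 27  [g.fin - 2]
54. n20.tag = -2  [-2]
55. n1.pre = 15  [S₁.pre + 7]
56. n1.tag = 6  [6]
57. n26.sig = true  [terminal]
58. n27.sig = true  [terminal]
59. n0.pre = -3  [S₁.pre * 2 - 33]
60. n0.tag = 5  [S₁.pre - 10]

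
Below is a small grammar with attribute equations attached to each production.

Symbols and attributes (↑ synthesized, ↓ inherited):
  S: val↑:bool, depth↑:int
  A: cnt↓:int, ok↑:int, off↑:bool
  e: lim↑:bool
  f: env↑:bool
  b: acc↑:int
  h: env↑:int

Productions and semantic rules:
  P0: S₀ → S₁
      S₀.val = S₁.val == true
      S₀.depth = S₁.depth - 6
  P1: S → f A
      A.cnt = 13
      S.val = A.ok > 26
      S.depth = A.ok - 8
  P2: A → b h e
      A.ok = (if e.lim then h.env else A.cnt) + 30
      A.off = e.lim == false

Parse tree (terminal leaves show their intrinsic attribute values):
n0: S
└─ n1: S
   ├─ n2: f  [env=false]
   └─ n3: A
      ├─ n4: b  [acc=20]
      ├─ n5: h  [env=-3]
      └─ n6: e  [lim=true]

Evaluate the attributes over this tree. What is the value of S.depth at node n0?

13

1. n2.env = false  [terminal]
2. n3.cnt = 13  [13]
3. n4.acc = 20  [terminal]
4. n5.env = -3  [terminal]
5. n6.lim = true  [terminal]
6. n3.ok = 27  [(if e.lim then h.env else A.cnt) + 30]
7. n3.off = false  [e.lim == false]
8. n1.val = true  [A.ok > 26]
9. n1.depth = 19  [A.ok - 8]
10. n0.val = true  [S₁.val == true]
11. n0.depth = 13  [S₁.depth - 6]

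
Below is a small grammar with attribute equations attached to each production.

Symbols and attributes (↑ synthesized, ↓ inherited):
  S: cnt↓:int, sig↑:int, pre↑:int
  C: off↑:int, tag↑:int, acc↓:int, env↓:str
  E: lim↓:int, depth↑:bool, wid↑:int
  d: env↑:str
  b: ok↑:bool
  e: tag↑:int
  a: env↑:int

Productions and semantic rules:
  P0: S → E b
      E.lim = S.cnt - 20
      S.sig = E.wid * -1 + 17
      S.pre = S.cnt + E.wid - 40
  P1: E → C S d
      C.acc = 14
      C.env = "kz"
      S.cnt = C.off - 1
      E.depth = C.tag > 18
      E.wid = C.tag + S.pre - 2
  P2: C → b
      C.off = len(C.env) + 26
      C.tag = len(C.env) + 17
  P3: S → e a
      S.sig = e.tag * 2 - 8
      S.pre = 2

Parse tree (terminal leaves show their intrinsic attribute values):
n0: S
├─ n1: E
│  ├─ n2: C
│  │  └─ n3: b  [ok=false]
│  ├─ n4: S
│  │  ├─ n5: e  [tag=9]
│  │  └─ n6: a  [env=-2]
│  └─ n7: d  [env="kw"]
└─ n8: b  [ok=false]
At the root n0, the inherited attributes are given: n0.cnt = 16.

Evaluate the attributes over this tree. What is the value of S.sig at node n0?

-2

1. n0.cnt = 16  [given at root]
2. n1.lim = -4  [S.cnt - 20]
3. n2.acc = 14  [14]
4. n2.env = "kz"  ["kz"]
5. n3.ok = false  [terminal]
6. n2.off = 28  [len(C.env) + 26]
7. n2.tag = 19  [len(C.env) + 17]
8. n4.cnt = 27  [C.off - 1]
9. n5.tag = 9  [terminal]
10. n6.env = -2  [terminal]
11. n4.sig = 10  [e.tag * 2 - 8]
12. n4.pre = 2  [2]
13. n7.env = "kw"  [terminal]
14. n1.depth = true  [C.tag > 18]
15. n1.wid = 19  [C.tag + S.pre - 2]
16. n8.ok = false  [terminal]
17. n0.sig = -2  [E.wid * -1 + 17]
18. n0.pre = -5  [S.cnt + E.wid - 40]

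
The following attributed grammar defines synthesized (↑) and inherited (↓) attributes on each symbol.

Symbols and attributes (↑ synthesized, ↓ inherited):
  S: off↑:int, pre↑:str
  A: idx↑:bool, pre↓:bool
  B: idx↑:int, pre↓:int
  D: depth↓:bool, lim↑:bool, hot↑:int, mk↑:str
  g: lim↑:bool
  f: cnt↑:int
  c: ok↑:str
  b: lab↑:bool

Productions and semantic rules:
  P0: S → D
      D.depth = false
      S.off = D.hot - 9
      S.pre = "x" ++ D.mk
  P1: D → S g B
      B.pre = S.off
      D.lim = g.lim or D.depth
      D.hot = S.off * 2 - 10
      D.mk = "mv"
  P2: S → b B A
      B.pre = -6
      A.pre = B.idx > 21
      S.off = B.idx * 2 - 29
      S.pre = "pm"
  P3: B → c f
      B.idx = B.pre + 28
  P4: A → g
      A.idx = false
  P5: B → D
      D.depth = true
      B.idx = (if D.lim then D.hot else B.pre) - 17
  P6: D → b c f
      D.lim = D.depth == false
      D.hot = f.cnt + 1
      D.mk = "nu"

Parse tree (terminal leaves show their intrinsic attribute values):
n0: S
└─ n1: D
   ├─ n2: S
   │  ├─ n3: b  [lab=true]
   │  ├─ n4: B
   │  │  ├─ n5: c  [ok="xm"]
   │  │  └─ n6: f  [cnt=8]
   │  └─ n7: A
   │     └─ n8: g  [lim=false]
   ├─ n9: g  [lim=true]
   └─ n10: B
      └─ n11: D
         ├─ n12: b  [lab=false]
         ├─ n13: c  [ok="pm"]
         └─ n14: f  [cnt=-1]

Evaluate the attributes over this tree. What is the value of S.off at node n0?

11

1. n1.depth = false  [false]
2. n3.lab = true  [terminal]
3. n4.pre = -6  [-6]
4. n5.ok = "xm"  [terminal]
5. n6.cnt = 8  [terminal]
6. n4.idx = 22  [B.pre + 28]
7. n7.pre = true  [B.idx > 21]
8. n8.lim = false  [terminal]
9. n7.idx = false  [false]
10. n2.off = 15  [B.idx * 2 - 29]
11. n2.pre = "pm"  ["pm"]
12. n9.lim = true  [terminal]
13. n10.pre = 15  [S.off]
14. n11.depth = true  [true]
15. n12.lab = false  [terminal]
16. n13.ok = "pm"  [terminal]
17. n14.cnt = -1  [terminal]
18. n11.lim = false  [D.depth == false]
19. n11.hot = 0  [f.cnt + 1]
20. n11.mk = "nu"  ["nu"]
21. n10.idx = -2  [(if D.lim then D.hot else B.pre) - 17]
22. n1.lim = true  [g.lim or D.depth]
23. n1.hot = 20  [S.off * 2 - 10]
24. n1.mk = "mv"  ["mv"]
25. n0.off = 11  [D.hot - 9]
26. n0.pre = "xmv"  ["x" ++ D.mk]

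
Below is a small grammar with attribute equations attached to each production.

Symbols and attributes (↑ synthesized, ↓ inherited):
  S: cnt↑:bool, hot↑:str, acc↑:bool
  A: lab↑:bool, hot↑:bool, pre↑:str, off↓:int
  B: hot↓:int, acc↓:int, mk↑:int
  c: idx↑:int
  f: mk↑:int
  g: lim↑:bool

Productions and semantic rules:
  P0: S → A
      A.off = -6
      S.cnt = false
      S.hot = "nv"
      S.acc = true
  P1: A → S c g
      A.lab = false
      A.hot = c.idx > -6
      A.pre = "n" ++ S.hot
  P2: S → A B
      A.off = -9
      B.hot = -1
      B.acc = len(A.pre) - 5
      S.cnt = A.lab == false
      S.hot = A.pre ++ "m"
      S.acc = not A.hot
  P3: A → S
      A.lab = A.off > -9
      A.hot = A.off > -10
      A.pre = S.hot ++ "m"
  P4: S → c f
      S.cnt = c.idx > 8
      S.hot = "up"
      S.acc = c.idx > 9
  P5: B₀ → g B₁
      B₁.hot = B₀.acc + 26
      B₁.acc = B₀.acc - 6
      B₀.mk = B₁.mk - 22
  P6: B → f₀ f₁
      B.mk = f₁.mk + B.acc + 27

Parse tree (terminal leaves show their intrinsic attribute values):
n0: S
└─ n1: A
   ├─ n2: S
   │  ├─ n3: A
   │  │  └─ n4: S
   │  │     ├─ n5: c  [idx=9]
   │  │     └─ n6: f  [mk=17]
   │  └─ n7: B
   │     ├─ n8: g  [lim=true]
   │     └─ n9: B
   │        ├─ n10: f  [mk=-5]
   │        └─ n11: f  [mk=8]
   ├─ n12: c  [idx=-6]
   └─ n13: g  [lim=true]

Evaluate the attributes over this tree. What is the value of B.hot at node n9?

1. n1.off = -6  [-6]
2. n3.off = -9  [-9]
3. n5.idx = 9  [terminal]
4. n6.mk = 17  [terminal]
5. n4.cnt = true  [c.idx > 8]
6. n4.hot = "up"  ["up"]
7. n4.acc = false  [c.idx > 9]
8. n3.lab = false  [A.off > -9]
9. n3.hot = true  [A.off > -10]
10. n3.pre = "upm"  [S.hot ++ "m"]
11. n7.hot = -1  [-1]
12. n7.acc = -2  [len(A.pre) - 5]
13. n8.lim = true  [terminal]
14. n9.hot = 24  [B₀.acc + 26]
15. n9.acc = -8  [B₀.acc - 6]
16. n10.mk = -5  [terminal]
17. n11.mk = 8  [terminal]
18. n9.mk = 27  [f₁.mk + B.acc + 27]
19. n7.mk = 5  [B₁.mk - 22]
20. n2.cnt = true  [A.lab == false]
21. n2.hot = "upmm"  [A.pre ++ "m"]
22. n2.acc = false  [not A.hot]
23. n12.idx = -6  [terminal]
24. n13.lim = true  [terminal]
25. n1.lab = false  [false]
26. n1.hot = false  [c.idx > -6]
27. n1.pre = "nupmm"  ["n" ++ S.hot]
28. n0.cnt = false  [false]
29. n0.hot = "nv"  ["nv"]
30. n0.acc = true  [true]

24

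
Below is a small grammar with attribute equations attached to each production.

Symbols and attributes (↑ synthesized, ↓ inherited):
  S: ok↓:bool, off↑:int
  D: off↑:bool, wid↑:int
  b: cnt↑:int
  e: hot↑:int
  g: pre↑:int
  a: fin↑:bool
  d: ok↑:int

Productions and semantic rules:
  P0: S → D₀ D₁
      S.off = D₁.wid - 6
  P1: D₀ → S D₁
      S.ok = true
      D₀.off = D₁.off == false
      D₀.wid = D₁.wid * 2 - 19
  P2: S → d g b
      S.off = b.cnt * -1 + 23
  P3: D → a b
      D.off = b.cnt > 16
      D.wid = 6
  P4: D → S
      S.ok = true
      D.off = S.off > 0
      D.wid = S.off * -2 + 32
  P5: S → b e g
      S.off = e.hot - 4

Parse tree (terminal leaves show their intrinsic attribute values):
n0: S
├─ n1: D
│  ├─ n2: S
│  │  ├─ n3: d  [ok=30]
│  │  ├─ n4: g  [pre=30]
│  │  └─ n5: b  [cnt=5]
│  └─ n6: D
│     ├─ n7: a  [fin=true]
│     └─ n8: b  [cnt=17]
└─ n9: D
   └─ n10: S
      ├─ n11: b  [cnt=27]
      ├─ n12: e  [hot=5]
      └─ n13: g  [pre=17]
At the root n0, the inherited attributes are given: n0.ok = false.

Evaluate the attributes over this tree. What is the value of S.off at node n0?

24

1. n0.ok = false  [given at root]
2. n2.ok = true  [true]
3. n3.ok = 30  [terminal]
4. n4.pre = 30  [terminal]
5. n5.cnt = 5  [terminal]
6. n2.off = 18  [b.cnt * -1 + 23]
7. n7.fin = true  [terminal]
8. n8.cnt = 17  [terminal]
9. n6.off = true  [b.cnt > 16]
10. n6.wid = 6  [6]
11. n1.off = false  [D₁.off == false]
12. n1.wid = -7  [D₁.wid * 2 - 19]
13. n10.ok = true  [true]
14. n11.cnt = 27  [terminal]
15. n12.hot = 5  [terminal]
16. n13.pre = 17  [terminal]
17. n10.off = 1  [e.hot - 4]
18. n9.off = true  [S.off > 0]
19. n9.wid = 30  [S.off * -2 + 32]
20. n0.off = 24  [D₁.wid - 6]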